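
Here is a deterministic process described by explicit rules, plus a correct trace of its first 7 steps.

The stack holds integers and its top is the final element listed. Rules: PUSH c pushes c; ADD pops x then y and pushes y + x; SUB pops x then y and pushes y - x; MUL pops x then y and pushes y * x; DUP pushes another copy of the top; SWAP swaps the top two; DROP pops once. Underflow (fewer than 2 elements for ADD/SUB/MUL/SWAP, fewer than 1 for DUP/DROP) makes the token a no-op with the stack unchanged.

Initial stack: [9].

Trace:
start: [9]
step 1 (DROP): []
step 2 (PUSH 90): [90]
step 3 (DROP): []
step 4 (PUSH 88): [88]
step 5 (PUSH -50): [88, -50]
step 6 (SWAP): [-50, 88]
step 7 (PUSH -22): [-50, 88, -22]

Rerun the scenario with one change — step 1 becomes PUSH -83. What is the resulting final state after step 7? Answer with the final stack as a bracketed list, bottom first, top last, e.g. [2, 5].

(re-executing from step 1 with the substitution; state before step 1: [9])
step 1 (PUSH -83): [9, -83]
step 2 (PUSH 90): [9, -83, 90]
step 3 (DROP): [9, -83]
step 4 (PUSH 88): [9, -83, 88]
step 5 (PUSH -50): [9, -83, 88, -50]
step 6 (SWAP): [9, -83, -50, 88]
step 7 (PUSH -22): [9, -83, -50, 88, -22]

[9, -83, -50, 88, -22]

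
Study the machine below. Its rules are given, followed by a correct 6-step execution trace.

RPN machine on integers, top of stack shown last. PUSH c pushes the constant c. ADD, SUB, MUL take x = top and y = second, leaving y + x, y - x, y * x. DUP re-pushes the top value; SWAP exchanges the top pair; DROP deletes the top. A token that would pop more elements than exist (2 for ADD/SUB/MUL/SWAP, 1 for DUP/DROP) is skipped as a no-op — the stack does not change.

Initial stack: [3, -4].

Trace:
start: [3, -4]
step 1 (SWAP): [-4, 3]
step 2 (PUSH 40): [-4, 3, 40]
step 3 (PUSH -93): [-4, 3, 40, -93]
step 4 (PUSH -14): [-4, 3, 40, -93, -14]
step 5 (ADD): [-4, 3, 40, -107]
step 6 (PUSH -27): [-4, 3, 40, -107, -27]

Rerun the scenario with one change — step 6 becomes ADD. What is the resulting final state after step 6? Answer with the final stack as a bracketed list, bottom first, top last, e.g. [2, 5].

[-4, 3, -67]

(re-executing from step 6 with the substitution; state before step 6: [-4, 3, 40, -107])
step 6 (ADD): [-4, 3, -67]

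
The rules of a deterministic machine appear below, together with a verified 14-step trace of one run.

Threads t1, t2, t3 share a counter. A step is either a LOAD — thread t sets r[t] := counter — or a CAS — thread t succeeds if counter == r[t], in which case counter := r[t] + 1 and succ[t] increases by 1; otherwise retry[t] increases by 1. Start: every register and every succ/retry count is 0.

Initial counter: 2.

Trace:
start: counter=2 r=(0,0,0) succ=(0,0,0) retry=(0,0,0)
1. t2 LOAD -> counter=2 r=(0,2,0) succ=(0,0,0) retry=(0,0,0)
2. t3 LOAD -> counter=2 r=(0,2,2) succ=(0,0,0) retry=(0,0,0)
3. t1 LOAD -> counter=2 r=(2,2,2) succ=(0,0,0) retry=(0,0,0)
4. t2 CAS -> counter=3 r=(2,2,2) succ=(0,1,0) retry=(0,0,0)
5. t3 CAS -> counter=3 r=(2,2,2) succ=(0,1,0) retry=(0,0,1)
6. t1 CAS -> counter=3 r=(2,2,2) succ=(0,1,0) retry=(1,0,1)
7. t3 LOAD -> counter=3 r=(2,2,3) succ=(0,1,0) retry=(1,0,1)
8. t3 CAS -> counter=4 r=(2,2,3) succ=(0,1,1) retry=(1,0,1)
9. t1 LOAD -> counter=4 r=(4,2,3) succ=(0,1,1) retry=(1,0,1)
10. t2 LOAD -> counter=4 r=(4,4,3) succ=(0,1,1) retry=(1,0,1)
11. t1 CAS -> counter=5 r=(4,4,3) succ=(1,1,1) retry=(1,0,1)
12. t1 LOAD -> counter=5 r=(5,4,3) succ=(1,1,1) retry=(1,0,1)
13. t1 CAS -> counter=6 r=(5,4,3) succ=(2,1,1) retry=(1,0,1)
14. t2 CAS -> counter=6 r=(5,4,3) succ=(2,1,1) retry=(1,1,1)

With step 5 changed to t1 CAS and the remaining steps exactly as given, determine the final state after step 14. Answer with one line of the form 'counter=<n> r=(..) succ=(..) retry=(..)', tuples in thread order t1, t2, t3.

counter=6 r=(5,4,3) succ=(2,1,1) retry=(2,1,0)

(re-executing from step 5 with the substitution; state before step 5: counter=3 r=(2,2,2) succ=(0,1,0) retry=(0,0,0))
5. t1 CAS -> counter=3 r=(2,2,2) succ=(0,1,0) retry=(1,0,0)
6. t1 CAS -> counter=3 r=(2,2,2) succ=(0,1,0) retry=(2,0,0)
7. t3 LOAD -> counter=3 r=(2,2,3) succ=(0,1,0) retry=(2,0,0)
8. t3 CAS -> counter=4 r=(2,2,3) succ=(0,1,1) retry=(2,0,0)
9. t1 LOAD -> counter=4 r=(4,2,3) succ=(0,1,1) retry=(2,0,0)
10. t2 LOAD -> counter=4 r=(4,4,3) succ=(0,1,1) retry=(2,0,0)
11. t1 CAS -> counter=5 r=(4,4,3) succ=(1,1,1) retry=(2,0,0)
12. t1 LOAD -> counter=5 r=(5,4,3) succ=(1,1,1) retry=(2,0,0)
13. t1 CAS -> counter=6 r=(5,4,3) succ=(2,1,1) retry=(2,0,0)
14. t2 CAS -> counter=6 r=(5,4,3) succ=(2,1,1) retry=(2,1,0)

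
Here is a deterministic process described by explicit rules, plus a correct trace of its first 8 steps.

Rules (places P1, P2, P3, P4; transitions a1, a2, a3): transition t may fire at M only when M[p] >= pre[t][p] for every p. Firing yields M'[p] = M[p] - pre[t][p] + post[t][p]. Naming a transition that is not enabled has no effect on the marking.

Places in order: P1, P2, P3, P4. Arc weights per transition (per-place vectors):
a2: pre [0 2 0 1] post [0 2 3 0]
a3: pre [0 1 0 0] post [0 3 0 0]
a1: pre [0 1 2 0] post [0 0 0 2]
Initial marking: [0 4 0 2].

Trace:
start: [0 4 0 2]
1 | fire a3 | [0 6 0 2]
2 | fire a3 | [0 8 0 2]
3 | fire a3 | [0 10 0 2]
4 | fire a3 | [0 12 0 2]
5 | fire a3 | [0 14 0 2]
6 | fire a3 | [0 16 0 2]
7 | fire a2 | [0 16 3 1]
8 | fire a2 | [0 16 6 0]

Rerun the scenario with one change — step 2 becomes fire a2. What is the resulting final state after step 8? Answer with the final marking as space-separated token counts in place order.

(re-executing from step 2 with the substitution; state before step 2: [0 6 0 2])
2 | fire a2 | [0 6 3 1]
3 | fire a3 | [0 8 3 1]
4 | fire a3 | [0 10 3 1]
5 | fire a3 | [0 12 3 1]
6 | fire a3 | [0 14 3 1]
7 | fire a2 | [0 14 6 0]
8 | fire a2 | [0 14 6 0]

0 14 6 0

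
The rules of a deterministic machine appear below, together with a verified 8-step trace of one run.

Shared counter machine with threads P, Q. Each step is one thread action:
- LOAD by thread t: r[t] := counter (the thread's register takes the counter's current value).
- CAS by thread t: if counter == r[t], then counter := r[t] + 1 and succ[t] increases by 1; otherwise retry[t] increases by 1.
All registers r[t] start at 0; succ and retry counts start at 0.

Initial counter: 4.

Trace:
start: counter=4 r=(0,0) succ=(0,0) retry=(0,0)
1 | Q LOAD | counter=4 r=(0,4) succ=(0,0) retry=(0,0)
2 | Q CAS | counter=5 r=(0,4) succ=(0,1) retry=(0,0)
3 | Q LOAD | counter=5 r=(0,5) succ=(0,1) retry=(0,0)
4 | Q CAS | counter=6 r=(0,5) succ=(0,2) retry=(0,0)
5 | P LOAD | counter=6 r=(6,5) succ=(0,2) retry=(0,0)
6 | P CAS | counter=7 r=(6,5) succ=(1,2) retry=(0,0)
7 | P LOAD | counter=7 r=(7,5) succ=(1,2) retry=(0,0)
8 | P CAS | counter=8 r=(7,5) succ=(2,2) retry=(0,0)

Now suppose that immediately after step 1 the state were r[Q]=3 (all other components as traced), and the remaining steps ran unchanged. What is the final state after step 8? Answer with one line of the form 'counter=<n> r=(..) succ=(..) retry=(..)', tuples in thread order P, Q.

state after step 1 := counter=4 r=(0,3) succ=(0,0) retry=(0,0)
2 | Q CAS | counter=4 r=(0,3) succ=(0,0) retry=(0,1)
3 | Q LOAD | counter=4 r=(0,4) succ=(0,0) retry=(0,1)
4 | Q CAS | counter=5 r=(0,4) succ=(0,1) retry=(0,1)
5 | P LOAD | counter=5 r=(5,4) succ=(0,1) retry=(0,1)
6 | P CAS | counter=6 r=(5,4) succ=(1,1) retry=(0,1)
7 | P LOAD | counter=6 r=(6,4) succ=(1,1) retry=(0,1)
8 | P CAS | counter=7 r=(6,4) succ=(2,1) retry=(0,1)

counter=7 r=(6,4) succ=(2,1) retry=(0,1)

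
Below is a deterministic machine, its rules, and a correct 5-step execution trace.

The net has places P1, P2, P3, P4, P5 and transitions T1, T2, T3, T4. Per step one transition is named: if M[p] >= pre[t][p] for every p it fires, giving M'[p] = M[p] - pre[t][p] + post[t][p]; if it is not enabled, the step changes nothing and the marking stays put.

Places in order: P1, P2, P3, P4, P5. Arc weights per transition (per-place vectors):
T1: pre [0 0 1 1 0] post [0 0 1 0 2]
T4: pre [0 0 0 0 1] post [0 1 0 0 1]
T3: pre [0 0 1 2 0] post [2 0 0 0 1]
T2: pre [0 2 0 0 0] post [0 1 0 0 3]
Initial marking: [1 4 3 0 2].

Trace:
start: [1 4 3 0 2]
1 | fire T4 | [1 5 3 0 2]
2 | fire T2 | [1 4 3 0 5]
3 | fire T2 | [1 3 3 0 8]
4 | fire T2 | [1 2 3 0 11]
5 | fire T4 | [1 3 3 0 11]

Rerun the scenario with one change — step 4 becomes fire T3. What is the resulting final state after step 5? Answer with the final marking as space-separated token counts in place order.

1 4 3 0 8

(re-executing from step 4 with the substitution; state before step 4: [1 3 3 0 8])
4 | fire T3 | [1 3 3 0 8]
5 | fire T4 | [1 4 3 0 8]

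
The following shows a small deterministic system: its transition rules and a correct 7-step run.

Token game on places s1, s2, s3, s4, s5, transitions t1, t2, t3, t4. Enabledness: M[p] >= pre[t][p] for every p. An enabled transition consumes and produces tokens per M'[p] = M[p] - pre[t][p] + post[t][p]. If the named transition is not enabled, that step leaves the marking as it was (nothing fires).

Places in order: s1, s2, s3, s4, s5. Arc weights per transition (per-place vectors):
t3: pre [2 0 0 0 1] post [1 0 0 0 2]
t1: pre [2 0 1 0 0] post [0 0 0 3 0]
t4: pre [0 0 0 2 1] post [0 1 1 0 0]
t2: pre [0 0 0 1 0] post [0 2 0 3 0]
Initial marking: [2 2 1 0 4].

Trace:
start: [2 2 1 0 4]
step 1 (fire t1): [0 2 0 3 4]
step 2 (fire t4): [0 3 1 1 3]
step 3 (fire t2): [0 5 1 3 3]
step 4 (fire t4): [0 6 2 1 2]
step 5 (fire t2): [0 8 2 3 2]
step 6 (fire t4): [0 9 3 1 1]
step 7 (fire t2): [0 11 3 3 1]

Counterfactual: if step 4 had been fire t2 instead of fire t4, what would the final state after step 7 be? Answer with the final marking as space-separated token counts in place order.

(re-executing from step 4 with the substitution; state before step 4: [0 5 1 3 3])
step 4 (fire t2): [0 7 1 5 3]
step 5 (fire t2): [0 9 1 7 3]
step 6 (fire t4): [0 10 2 5 2]
step 7 (fire t2): [0 12 2 7 2]

0 12 2 7 2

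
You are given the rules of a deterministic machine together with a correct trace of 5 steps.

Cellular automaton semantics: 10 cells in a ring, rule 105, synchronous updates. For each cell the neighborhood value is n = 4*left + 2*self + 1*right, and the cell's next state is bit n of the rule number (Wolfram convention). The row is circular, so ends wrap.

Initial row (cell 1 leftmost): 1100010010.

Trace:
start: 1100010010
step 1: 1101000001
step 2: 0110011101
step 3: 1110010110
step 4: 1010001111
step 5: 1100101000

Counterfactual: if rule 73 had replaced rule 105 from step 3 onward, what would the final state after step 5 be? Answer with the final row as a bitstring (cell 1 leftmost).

0110111100

(re-executing steps 3..5 under rule 73; state before step 3: 0110011101)
step 3: 0110010100
step 4: 0110000001
step 5: 0110111100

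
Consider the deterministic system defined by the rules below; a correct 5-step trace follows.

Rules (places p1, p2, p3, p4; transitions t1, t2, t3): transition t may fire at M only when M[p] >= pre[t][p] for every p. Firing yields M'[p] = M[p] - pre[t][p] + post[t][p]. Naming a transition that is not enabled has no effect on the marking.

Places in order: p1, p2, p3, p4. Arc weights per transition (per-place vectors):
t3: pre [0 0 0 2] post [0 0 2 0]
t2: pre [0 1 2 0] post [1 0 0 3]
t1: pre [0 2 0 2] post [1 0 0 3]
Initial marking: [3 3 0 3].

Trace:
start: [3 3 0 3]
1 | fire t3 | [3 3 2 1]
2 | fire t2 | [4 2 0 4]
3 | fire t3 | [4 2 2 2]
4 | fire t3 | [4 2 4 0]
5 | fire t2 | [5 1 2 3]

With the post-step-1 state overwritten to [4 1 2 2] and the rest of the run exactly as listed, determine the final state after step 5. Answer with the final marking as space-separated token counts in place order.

state after step 1 := [4 1 2 2]
2 | fire t2 | [5 0 0 5]
3 | fire t3 | [5 0 2 3]
4 | fire t3 | [5 0 4 1]
5 | fire t2 | [5 0 4 1]

5 0 4 1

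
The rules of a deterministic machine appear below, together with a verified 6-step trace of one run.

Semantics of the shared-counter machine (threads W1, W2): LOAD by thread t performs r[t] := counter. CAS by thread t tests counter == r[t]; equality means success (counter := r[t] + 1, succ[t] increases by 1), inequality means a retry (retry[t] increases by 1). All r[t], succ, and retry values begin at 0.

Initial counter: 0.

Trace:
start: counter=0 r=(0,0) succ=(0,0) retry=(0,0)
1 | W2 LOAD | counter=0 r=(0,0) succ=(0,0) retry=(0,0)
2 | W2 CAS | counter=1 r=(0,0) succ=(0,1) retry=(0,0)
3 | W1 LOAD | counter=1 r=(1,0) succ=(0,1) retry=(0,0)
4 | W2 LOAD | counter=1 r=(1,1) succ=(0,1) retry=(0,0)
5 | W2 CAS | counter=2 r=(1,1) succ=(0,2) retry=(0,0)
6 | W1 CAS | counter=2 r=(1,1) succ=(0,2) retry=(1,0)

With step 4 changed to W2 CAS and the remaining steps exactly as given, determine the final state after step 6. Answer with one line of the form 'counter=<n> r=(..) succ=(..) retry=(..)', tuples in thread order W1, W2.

(re-executing from step 4 with the substitution; state before step 4: counter=1 r=(1,0) succ=(0,1) retry=(0,0))
4 | W2 CAS | counter=1 r=(1,0) succ=(0,1) retry=(0,1)
5 | W2 CAS | counter=1 r=(1,0) succ=(0,1) retry=(0,2)
6 | W1 CAS | counter=2 r=(1,0) succ=(1,1) retry=(0,2)

counter=2 r=(1,0) succ=(1,1) retry=(0,2)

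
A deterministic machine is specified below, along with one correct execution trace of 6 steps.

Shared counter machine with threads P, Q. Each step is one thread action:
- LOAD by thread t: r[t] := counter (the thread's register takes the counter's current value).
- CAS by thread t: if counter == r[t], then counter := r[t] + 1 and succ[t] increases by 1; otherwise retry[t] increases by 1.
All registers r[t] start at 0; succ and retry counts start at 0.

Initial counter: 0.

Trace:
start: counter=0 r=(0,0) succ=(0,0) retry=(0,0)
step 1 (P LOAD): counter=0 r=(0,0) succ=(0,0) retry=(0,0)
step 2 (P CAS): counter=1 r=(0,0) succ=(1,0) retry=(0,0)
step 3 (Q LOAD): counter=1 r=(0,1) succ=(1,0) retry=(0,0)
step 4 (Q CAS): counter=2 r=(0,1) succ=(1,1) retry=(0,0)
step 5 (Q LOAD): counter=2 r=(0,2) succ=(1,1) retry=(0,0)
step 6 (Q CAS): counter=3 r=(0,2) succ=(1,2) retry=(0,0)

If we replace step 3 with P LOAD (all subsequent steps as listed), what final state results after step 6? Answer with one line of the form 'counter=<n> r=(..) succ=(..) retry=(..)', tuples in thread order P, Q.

(re-executing from step 3 with the substitution; state before step 3: counter=1 r=(0,0) succ=(1,0) retry=(0,0))
step 3 (P LOAD): counter=1 r=(1,0) succ=(1,0) retry=(0,0)
step 4 (Q CAS): counter=1 r=(1,0) succ=(1,0) retry=(0,1)
step 5 (Q LOAD): counter=1 r=(1,1) succ=(1,0) retry=(0,1)
step 6 (Q CAS): counter=2 r=(1,1) succ=(1,1) retry=(0,1)

counter=2 r=(1,1) succ=(1,1) retry=(0,1)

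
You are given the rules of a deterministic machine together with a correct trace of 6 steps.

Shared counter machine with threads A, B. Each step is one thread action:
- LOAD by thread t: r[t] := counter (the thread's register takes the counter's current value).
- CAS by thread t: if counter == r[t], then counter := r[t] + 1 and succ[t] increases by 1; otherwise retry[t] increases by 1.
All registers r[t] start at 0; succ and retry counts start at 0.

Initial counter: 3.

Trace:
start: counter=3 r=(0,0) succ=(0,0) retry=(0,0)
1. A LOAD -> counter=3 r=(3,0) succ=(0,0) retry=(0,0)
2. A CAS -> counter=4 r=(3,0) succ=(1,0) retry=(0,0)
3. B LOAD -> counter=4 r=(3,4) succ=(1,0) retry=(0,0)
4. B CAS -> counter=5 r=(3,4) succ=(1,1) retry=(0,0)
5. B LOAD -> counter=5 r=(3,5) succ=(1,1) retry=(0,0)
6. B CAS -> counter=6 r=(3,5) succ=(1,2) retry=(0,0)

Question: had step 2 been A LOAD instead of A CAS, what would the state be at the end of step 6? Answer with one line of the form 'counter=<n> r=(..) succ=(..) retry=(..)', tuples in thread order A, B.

(re-executing from step 2 with the substitution; state before step 2: counter=3 r=(3,0) succ=(0,0) retry=(0,0))
2. A LOAD -> counter=3 r=(3,0) succ=(0,0) retry=(0,0)
3. B LOAD -> counter=3 r=(3,3) succ=(0,0) retry=(0,0)
4. B CAS -> counter=4 r=(3,3) succ=(0,1) retry=(0,0)
5. B LOAD -> counter=4 r=(3,4) succ=(0,1) retry=(0,0)
6. B CAS -> counter=5 r=(3,4) succ=(0,2) retry=(0,0)

counter=5 r=(3,4) succ=(0,2) retry=(0,0)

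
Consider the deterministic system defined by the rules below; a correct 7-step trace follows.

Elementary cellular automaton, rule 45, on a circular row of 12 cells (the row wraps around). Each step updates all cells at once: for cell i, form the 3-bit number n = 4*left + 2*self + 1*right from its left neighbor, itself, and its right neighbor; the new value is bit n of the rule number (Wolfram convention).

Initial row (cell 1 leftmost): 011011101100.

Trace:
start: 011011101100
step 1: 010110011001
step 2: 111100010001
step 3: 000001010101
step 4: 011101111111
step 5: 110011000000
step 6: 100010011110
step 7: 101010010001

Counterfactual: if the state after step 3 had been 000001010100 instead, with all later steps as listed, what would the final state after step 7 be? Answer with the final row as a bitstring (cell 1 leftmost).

010110010110

state after step 3 := 000001010100
step 4: 111101111101
step 5: 000011000011
step 6: 011010011010
step 7: 010110010110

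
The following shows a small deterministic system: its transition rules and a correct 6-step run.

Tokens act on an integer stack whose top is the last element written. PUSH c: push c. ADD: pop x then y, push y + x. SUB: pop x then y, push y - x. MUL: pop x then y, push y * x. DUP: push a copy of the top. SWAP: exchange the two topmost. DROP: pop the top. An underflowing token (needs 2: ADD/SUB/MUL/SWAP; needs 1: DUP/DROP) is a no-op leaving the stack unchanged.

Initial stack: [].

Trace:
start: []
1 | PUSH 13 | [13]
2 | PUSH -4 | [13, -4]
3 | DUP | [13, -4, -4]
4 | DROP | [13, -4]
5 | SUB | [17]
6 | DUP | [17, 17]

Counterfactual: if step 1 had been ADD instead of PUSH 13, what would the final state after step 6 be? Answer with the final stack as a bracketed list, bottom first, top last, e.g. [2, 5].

[-4, -4]

(re-executing from step 1 with the substitution; state before step 1: [])
1 | ADD | []
2 | PUSH -4 | [-4]
3 | DUP | [-4, -4]
4 | DROP | [-4]
5 | SUB | [-4]
6 | DUP | [-4, -4]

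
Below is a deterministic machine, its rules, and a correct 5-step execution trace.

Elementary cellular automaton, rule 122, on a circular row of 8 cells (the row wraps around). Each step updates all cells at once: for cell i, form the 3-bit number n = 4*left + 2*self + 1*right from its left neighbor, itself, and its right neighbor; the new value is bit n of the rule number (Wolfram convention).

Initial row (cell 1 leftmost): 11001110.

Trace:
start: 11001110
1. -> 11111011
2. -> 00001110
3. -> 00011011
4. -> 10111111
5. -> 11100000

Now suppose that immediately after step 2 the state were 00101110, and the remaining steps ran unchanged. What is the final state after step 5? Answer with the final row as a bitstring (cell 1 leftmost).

11100000

state after step 2 := 00101110
3. -> 01011011
4. -> 10111111
5. -> 11100000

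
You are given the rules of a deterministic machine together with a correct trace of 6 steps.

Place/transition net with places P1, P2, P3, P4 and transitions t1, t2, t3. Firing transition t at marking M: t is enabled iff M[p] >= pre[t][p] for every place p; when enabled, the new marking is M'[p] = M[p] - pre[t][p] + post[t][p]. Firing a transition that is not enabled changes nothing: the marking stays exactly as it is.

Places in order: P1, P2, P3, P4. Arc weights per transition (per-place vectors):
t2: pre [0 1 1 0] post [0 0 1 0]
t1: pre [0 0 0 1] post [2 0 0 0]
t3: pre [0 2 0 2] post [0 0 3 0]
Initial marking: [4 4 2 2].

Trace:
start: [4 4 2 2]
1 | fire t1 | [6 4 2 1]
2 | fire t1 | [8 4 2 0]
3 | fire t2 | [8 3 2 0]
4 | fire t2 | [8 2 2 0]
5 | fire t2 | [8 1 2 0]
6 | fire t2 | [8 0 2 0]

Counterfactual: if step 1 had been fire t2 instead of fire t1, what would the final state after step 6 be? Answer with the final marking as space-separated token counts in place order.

(re-executing from step 1 with the substitution; state before step 1: [4 4 2 2])
1 | fire t2 | [4 3 2 2]
2 | fire t1 | [6 3 2 1]
3 | fire t2 | [6 2 2 1]
4 | fire t2 | [6 1 2 1]
5 | fire t2 | [6 0 2 1]
6 | fire t2 | [6 0 2 1]

6 0 2 1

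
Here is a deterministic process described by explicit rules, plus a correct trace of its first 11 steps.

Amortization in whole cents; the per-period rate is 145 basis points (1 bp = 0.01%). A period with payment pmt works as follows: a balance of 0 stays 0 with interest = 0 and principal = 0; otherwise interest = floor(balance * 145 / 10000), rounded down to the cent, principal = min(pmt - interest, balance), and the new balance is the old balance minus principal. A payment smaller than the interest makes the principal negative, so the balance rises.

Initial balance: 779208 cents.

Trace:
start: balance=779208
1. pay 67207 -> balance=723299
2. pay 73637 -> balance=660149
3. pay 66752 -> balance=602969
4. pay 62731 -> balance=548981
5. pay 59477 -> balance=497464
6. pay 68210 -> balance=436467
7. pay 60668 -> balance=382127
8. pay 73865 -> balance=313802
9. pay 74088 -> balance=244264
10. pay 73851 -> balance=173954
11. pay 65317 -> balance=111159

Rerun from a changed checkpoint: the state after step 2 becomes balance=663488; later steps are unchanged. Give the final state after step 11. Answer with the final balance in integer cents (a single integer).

state after step 2 := balance=663488
3. pay 66752 -> balance=606356
4. pay 62731 -> balance=552417
5. pay 59477 -> balance=500950
6. pay 68210 -> balance=440003
7. pay 60668 -> balance=385715
8. pay 73865 -> balance=317442
9. pay 74088 -> balance=247956
10. pay 73851 -> balance=177700
11. pay 65317 -> balance=114959

114959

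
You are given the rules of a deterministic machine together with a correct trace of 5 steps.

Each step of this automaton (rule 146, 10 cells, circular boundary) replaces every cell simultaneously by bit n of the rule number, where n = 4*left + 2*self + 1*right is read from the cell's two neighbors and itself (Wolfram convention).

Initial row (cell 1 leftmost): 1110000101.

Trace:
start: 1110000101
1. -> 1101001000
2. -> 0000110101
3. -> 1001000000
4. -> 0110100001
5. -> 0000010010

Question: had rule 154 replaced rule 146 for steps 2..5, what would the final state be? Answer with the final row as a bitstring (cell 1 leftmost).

(re-executing steps 2..5 under rule 154; state before step 2: 1101001000)
2. -> 1000110101
3. -> 0101100001
4. -> 0001010010
5. -> 0010001101

0010001101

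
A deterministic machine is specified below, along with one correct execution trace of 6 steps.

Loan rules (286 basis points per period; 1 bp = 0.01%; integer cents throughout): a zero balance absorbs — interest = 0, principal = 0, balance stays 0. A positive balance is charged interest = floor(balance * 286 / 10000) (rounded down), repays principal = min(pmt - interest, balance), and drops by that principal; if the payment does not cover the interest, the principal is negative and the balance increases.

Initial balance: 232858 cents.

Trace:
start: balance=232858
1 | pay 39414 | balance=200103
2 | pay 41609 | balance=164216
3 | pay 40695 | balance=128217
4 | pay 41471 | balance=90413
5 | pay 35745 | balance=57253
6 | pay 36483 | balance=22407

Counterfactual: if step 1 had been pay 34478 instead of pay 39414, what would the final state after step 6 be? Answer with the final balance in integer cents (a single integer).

28091

(re-executing from step 1 with the substitution; state before step 1: balance=232858)
1 | pay 34478 | balance=205039
2 | pay 41609 | balance=169294
3 | pay 40695 | balance=133440
4 | pay 41471 | balance=95785
5 | pay 35745 | balance=62779
6 | pay 36483 | balance=28091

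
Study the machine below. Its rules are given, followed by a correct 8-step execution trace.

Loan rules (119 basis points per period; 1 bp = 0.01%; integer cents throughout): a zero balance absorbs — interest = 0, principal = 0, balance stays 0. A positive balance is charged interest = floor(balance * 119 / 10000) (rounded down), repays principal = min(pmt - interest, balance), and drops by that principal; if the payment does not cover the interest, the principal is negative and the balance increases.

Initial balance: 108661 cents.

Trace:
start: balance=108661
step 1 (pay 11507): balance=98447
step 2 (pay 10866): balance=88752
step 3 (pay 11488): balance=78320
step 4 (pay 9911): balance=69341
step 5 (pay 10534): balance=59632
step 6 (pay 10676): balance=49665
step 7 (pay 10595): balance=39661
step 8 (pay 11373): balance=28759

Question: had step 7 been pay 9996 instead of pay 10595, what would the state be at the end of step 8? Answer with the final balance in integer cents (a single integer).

(re-executing from step 7 with the substitution; state before step 7: balance=49665)
step 7 (pay 9996): balance=40260
step 8 (pay 11373): balance=29366

29366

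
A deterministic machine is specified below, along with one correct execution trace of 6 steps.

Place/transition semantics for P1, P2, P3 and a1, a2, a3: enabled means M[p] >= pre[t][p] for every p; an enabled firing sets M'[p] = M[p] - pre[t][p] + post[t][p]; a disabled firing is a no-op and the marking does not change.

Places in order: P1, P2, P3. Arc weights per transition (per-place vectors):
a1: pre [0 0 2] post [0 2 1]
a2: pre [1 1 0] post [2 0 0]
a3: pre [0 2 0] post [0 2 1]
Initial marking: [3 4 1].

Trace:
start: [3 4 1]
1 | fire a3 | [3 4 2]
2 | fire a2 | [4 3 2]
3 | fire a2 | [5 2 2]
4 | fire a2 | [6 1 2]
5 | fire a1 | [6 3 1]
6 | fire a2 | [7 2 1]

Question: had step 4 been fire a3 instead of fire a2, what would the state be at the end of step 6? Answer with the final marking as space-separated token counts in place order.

(re-executing from step 4 with the substitution; state before step 4: [5 2 2])
4 | fire a3 | [5 2 3]
5 | fire a1 | [5 4 2]
6 | fire a2 | [6 3 2]

6 3 2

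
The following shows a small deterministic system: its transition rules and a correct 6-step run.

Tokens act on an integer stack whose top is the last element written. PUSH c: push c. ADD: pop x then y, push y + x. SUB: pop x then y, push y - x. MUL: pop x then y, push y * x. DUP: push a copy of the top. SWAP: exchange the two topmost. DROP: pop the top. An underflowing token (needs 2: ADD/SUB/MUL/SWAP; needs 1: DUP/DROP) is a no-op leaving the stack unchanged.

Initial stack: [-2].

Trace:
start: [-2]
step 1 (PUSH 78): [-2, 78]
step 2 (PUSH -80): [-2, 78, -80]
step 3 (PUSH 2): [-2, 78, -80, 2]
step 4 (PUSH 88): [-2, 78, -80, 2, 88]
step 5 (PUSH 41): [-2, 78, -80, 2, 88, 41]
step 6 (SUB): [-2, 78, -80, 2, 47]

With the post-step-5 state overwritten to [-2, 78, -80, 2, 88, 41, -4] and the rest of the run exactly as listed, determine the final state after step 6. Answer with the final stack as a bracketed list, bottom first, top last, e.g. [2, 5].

state after step 5 := [-2, 78, -80, 2, 88, 41, -4]
step 6 (SUB): [-2, 78, -80, 2, 88, 45]

[-2, 78, -80, 2, 88, 45]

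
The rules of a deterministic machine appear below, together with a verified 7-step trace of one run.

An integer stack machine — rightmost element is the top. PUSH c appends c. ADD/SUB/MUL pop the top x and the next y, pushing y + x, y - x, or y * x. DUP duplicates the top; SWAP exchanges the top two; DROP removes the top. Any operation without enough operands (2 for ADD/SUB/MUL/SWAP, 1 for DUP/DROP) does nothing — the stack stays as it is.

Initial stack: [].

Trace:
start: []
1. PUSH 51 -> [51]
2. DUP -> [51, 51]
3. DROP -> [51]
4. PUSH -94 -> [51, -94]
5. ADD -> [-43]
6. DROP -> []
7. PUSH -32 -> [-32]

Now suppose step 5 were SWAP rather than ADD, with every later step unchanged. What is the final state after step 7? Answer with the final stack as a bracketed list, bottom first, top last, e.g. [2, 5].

[-94, -32]

(re-executing from step 5 with the substitution; state before step 5: [51, -94])
5. SWAP -> [-94, 51]
6. DROP -> [-94]
7. PUSH -32 -> [-94, -32]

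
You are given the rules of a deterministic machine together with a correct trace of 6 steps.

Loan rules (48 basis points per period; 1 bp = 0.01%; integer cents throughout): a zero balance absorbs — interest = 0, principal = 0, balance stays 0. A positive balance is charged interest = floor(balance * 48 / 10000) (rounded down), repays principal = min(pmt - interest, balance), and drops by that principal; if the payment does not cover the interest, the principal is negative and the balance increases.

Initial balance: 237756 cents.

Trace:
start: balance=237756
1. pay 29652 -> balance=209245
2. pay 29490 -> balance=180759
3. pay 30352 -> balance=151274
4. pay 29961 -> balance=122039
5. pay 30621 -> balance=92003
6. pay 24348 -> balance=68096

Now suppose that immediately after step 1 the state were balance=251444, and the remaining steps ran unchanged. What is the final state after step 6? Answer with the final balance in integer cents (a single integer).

111318

state after step 1 := balance=251444
2. pay 29490 -> balance=223160
3. pay 30352 -> balance=193879
4. pay 29961 -> balance=164848
5. pay 30621 -> balance=135018
6. pay 24348 -> balance=111318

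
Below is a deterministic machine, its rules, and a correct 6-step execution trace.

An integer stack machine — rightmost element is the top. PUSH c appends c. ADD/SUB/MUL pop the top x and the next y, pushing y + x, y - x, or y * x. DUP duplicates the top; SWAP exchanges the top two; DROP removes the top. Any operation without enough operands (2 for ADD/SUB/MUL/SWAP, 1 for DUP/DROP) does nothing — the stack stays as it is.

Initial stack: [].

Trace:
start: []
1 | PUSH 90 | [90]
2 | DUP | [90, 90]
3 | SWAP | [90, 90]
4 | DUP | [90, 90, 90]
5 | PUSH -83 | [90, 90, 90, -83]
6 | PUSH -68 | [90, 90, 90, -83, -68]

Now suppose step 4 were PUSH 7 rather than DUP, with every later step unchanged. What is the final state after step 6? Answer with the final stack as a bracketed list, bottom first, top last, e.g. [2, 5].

[90, 90, 7, -83, -68]

(re-executing from step 4 with the substitution; state before step 4: [90, 90])
4 | PUSH 7 | [90, 90, 7]
5 | PUSH -83 | [90, 90, 7, -83]
6 | PUSH -68 | [90, 90, 7, -83, -68]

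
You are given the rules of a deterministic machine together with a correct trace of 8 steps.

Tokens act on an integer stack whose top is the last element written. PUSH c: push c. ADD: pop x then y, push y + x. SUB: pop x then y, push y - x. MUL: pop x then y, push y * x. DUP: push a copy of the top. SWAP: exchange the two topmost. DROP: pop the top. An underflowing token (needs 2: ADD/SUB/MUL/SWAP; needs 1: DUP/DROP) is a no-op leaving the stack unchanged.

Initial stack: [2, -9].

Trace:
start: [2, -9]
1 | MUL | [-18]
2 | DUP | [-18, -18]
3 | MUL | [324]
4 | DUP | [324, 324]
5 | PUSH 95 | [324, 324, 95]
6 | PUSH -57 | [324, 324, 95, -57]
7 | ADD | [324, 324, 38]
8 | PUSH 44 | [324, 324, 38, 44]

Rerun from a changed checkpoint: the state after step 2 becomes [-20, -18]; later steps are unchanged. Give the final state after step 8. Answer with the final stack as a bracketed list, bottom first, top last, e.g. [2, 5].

state after step 2 := [-20, -18]
3 | MUL | [360]
4 | DUP | [360, 360]
5 | PUSH 95 | [360, 360, 95]
6 | PUSH -57 | [360, 360, 95, -57]
7 | ADD | [360, 360, 38]
8 | PUSH 44 | [360, 360, 38, 44]

[360, 360, 38, 44]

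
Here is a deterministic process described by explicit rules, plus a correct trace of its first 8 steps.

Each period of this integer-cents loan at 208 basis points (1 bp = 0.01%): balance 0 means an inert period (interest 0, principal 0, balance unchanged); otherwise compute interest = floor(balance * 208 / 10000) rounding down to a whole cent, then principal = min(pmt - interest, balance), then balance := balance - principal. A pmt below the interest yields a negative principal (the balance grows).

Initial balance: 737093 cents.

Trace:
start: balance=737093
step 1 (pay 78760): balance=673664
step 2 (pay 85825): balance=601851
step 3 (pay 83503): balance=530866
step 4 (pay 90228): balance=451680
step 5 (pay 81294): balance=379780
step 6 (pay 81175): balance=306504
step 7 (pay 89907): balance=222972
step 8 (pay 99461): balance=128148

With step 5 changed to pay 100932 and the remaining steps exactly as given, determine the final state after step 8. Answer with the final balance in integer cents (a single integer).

107259

(re-executing from step 5 with the substitution; state before step 5: balance=451680)
step 5 (pay 100932): balance=360142
step 6 (pay 81175): balance=286457
step 7 (pay 89907): balance=202508
step 8 (pay 99461): balance=107259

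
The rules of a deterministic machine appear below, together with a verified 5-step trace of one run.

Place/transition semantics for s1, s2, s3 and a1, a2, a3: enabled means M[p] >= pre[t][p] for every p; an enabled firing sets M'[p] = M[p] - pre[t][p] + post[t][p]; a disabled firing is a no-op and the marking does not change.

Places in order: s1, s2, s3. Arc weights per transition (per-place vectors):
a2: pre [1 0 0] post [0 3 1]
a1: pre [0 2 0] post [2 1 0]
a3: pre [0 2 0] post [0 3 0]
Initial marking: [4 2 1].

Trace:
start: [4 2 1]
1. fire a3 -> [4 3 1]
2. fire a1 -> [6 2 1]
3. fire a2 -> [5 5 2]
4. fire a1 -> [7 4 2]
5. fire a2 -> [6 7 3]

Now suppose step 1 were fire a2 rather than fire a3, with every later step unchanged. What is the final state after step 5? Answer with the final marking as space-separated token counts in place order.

5 9 4

(re-executing from step 1 with the substitution; state before step 1: [4 2 1])
1. fire a2 -> [3 5 2]
2. fire a1 -> [5 4 2]
3. fire a2 -> [4 7 3]
4. fire a1 -> [6 6 3]
5. fire a2 -> [5 9 4]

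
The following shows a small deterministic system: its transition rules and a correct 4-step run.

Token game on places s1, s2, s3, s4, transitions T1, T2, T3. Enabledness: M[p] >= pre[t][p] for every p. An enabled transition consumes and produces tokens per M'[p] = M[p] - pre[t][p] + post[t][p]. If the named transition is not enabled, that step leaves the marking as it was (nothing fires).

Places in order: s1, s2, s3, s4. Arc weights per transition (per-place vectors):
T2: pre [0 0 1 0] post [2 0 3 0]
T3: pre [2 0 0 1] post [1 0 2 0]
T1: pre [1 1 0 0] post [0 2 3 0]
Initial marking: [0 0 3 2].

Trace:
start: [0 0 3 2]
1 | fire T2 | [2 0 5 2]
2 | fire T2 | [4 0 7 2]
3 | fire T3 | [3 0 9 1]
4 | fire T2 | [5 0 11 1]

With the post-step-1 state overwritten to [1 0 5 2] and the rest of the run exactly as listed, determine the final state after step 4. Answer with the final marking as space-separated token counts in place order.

4 0 11 1

state after step 1 := [1 0 5 2]
2 | fire T2 | [3 0 7 2]
3 | fire T3 | [2 0 9 1]
4 | fire T2 | [4 0 11 1]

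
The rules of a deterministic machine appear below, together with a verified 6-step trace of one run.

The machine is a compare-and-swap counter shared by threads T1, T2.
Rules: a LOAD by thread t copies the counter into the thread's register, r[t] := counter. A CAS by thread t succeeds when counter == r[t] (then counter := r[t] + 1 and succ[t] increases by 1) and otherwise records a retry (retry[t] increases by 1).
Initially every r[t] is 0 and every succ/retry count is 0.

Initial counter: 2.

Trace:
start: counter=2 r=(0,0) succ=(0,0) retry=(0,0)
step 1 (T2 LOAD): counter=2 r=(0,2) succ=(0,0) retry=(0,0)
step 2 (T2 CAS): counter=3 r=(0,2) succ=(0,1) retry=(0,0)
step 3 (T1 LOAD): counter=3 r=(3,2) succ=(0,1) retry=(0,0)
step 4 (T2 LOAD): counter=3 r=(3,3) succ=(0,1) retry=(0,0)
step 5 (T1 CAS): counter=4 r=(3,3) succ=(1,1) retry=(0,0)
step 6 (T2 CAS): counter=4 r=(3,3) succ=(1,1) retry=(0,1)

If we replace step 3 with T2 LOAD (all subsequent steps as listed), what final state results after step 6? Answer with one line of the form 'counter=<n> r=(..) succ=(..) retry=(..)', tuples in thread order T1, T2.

(re-executing from step 3 with the substitution; state before step 3: counter=3 r=(0,2) succ=(0,1) retry=(0,0))
step 3 (T2 LOAD): counter=3 r=(0,3) succ=(0,1) retry=(0,0)
step 4 (T2 LOAD): counter=3 r=(0,3) succ=(0,1) retry=(0,0)
step 5 (T1 CAS): counter=3 r=(0,3) succ=(0,1) retry=(1,0)
step 6 (T2 CAS): counter=4 r=(0,3) succ=(0,2) retry=(1,0)

counter=4 r=(0,3) succ=(0,2) retry=(1,0)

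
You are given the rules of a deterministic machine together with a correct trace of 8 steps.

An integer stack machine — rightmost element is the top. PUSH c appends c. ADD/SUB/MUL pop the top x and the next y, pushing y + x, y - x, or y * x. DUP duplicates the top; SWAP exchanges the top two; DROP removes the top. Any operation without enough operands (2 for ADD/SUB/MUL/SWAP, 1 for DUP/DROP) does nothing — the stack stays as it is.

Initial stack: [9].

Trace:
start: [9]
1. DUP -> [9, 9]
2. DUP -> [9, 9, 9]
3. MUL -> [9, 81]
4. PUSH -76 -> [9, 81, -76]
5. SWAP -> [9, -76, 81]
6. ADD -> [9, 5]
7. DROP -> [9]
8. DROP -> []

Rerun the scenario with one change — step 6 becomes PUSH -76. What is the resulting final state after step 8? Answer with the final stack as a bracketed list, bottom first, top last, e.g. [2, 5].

[9, -76]

(re-executing from step 6 with the substitution; state before step 6: [9, -76, 81])
6. PUSH -76 -> [9, -76, 81, -76]
7. DROP -> [9, -76, 81]
8. DROP -> [9, -76]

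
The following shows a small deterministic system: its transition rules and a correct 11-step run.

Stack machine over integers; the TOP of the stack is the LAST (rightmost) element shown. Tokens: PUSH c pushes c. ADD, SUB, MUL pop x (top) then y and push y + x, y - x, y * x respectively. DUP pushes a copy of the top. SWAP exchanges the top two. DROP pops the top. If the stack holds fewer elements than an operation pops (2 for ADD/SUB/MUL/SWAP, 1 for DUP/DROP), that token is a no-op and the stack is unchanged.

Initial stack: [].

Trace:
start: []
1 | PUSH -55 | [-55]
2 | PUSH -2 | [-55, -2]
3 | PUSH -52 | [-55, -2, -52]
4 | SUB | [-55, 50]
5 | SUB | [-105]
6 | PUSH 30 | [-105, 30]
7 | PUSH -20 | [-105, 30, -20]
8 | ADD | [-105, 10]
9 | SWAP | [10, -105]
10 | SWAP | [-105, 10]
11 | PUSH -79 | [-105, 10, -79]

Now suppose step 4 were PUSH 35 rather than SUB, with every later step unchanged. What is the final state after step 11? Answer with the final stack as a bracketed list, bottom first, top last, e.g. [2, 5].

(re-executing from step 4 with the substitution; state before step 4: [-55, -2, -52])
4 | PUSH 35 | [-55, -2, -52, 35]
5 | SUB | [-55, -2, -87]
6 | PUSH 30 | [-55, -2, -87, 30]
7 | PUSH -20 | [-55, -2, -87, 30, -20]
8 | ADD | [-55, -2, -87, 10]
9 | SWAP | [-55, -2, 10, -87]
10 | SWAP | [-55, -2, -87, 10]
11 | PUSH -79 | [-55, -2, -87, 10, -79]

[-55, -2, -87, 10, -79]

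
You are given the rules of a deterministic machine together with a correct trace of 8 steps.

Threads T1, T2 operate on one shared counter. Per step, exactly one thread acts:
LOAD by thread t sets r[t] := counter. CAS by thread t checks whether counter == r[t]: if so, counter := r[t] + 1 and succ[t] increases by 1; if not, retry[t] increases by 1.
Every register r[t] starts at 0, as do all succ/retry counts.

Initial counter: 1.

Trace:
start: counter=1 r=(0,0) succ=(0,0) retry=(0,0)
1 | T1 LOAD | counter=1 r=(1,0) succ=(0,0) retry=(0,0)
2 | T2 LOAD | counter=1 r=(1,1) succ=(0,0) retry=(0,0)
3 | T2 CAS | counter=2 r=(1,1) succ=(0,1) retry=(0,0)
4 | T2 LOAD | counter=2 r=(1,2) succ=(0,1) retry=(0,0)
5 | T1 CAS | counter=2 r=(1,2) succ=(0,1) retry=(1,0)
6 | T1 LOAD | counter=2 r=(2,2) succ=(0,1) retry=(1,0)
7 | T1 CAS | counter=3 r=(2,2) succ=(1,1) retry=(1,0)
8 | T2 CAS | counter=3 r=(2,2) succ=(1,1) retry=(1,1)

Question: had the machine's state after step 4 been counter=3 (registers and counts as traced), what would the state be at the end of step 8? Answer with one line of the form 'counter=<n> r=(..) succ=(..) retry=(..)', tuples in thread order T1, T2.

counter=4 r=(3,2) succ=(1,1) retry=(1,1)

state after step 4 := counter=3 r=(1,2) succ=(0,1) retry=(0,0)
5 | T1 CAS | counter=3 r=(1,2) succ=(0,1) retry=(1,0)
6 | T1 LOAD | counter=3 r=(3,2) succ=(0,1) retry=(1,0)
7 | T1 CAS | counter=4 r=(3,2) succ=(1,1) retry=(1,0)
8 | T2 CAS | counter=4 r=(3,2) succ=(1,1) retry=(1,1)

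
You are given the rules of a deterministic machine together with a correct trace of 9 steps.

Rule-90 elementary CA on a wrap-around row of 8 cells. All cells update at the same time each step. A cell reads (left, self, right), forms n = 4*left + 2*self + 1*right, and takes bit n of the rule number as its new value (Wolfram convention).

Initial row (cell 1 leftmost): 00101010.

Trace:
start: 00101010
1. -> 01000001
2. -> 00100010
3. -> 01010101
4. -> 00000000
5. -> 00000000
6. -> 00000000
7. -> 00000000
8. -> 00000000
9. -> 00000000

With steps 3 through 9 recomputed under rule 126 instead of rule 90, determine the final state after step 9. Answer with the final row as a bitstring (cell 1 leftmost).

01110111

(re-executing steps 3..9 under rule 126; state before step 3: 00100010)
3. -> 01110111
4. -> 11011101
5. -> 01110111
6. -> 11011101
7. -> 01110111
8. -> 11011101
9. -> 01110111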